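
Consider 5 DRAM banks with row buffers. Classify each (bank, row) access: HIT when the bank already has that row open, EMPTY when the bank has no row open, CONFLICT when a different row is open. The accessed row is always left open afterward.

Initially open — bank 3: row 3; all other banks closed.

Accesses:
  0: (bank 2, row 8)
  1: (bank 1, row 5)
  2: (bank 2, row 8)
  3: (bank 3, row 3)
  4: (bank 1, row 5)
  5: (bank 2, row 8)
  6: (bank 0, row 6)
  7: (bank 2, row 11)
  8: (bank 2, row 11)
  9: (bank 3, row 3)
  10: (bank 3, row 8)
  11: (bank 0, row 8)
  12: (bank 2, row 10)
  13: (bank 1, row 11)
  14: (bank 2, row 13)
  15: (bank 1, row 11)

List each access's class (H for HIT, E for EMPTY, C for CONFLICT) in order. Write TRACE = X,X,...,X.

TRACE = E,E,H,H,H,H,E,C,H,H,C,C,C,C,C,H

step 0: bank2 None->8 [EMPTY]
step 1: bank1 None->5 [EMPTY]
step 2: bank2 8->8 [HIT]
step 3: bank3 3->3 [HIT]
step 4: bank1 5->5 [HIT]
step 5: bank2 8->8 [HIT]
step 6: bank0 None->6 [EMPTY]
step 7: bank2 8->11 [CONFLICT]
step 8: bank2 11->11 [HIT]
step 9: bank3 3->3 [HIT]
step 10: bank3 3->8 [CONFLICT]
step 11: bank0 6->8 [CONFLICT]
step 12: bank2 11->10 [CONFLICT]
step 13: bank1 5->11 [CONFLICT]
step 14: bank2 10->13 [CONFLICT]
step 15: bank1 11->11 [HIT]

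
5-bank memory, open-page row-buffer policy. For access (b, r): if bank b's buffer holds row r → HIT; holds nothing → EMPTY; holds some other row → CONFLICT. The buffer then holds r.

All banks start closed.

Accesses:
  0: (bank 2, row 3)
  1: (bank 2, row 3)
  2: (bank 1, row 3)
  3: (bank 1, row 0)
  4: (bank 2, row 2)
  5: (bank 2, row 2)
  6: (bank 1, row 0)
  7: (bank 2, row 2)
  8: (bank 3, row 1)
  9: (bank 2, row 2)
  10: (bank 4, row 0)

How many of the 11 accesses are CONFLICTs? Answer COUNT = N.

  [0] b2 r3: no row ⇒ E
  [1] b2 r3: had r3 ⇒ H
  [2] b1 r3: no row ⇒ E
  [3] b1 r0: had r3 ⇒ C
  [4] b2 r2: had r3 ⇒ C
  [5] b2 r2: had r2 ⇒ H
  [6] b1 r0: had r0 ⇒ H
  [7] b2 r2: had r2 ⇒ H
  [8] b3 r1: no row ⇒ E
  [9] b2 r2: had r2 ⇒ H
  [10] b4 r0: no row ⇒ E

COUNT = 2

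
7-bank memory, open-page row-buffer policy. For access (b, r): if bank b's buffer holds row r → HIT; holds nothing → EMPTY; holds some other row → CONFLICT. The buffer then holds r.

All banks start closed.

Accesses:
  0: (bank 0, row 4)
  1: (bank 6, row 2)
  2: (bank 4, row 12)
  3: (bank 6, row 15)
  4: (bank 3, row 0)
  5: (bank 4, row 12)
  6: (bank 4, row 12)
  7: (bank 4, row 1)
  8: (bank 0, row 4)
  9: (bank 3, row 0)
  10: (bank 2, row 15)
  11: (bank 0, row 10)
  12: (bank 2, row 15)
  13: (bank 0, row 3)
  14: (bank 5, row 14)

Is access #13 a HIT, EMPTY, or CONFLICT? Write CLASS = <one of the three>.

CLASS = CONFLICT

  [0] b0 r4: no row ⇒ E
  [1] b6 r2: no row ⇒ E
  [2] b4 r12: no row ⇒ E
  [3] b6 r15: had r2 ⇒ C
  [4] b3 r0: no row ⇒ E
  [5] b4 r12: had r12 ⇒ H
  [6] b4 r12: had r12 ⇒ H
  [7] b4 r1: had r12 ⇒ C
  [8] b0 r4: had r4 ⇒ H
  [9] b3 r0: had r0 ⇒ H
  [10] b2 r15: no row ⇒ E
  [11] b0 r10: had r4 ⇒ C
  [12] b2 r15: had r15 ⇒ H
  [13] b0 r3: had r10 ⇒ C
  [14] b5 r14: no row ⇒ E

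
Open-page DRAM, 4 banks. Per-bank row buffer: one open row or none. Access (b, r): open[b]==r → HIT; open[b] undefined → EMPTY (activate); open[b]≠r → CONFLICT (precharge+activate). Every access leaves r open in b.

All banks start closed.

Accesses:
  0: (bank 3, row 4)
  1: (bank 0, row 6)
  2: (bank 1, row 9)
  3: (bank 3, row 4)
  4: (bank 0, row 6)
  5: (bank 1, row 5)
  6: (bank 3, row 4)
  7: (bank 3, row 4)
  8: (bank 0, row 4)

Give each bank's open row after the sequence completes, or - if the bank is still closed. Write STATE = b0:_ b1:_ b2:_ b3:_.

STATE = b0:4 b1:5 b2:- b3:4

step 0: bank3 None->4 [EMPTY]
step 1: bank0 None->6 [EMPTY]
step 2: bank1 None->9 [EMPTY]
step 3: bank3 4->4 [HIT]
step 4: bank0 6->6 [HIT]
step 5: bank1 9->5 [CONFLICT]
step 6: bank3 4->4 [HIT]
step 7: bank3 4->4 [HIT]
step 8: bank0 6->4 [CONFLICT]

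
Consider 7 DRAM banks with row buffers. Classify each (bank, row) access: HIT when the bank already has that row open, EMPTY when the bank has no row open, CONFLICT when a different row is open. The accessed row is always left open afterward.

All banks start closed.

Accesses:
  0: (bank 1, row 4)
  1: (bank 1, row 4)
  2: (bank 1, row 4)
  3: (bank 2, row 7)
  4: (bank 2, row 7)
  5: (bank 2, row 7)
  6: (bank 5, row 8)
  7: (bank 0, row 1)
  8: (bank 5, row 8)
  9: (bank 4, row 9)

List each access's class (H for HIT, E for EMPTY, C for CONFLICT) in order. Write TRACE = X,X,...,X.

#0 (1,4) E
#1 (1,4) H  (was 4)
#2 (1,4) H  (was 4)
#3 (2,7) E
#4 (2,7) H  (was 7)
#5 (2,7) H  (was 7)
#6 (5,8) E
#7 (0,1) E
#8 (5,8) H  (was 8)
#9 (4,9) E

TRACE = E,H,H,E,H,H,E,E,H,E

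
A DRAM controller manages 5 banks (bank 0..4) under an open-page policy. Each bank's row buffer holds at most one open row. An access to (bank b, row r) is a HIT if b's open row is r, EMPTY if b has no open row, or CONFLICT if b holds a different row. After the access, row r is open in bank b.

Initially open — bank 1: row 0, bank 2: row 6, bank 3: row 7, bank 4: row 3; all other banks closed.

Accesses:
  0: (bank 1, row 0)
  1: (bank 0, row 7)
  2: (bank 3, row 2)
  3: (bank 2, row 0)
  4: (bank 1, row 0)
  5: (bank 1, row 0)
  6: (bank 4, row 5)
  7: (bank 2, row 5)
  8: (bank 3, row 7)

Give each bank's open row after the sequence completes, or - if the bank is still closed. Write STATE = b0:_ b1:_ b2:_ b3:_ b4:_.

  [0] b1 r0: had r0 ⇒ H
  [1] b0 r7: no row ⇒ E
  [2] b3 r2: had r7 ⇒ C
  [3] b2 r0: had r6 ⇒ C
  [4] b1 r0: had r0 ⇒ H
  [5] b1 r0: had r0 ⇒ H
  [6] b4 r5: had r3 ⇒ C
  [7] b2 r5: had r0 ⇒ C
  [8] b3 r7: had r2 ⇒ C

STATE = b0:7 b1:0 b2:5 b3:7 b4:5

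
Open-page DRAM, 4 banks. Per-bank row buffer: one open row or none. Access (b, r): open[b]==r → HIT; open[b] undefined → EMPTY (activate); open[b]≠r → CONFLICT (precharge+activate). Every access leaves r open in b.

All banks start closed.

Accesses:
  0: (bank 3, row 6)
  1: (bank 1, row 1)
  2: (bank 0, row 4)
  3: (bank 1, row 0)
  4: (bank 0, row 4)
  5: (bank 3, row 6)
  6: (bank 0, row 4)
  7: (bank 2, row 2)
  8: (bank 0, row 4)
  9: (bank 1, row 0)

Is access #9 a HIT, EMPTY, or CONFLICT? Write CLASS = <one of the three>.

CLASS = HIT

  [0] b3 r6: no row ⇒ E
  [1] b1 r1: no row ⇒ E
  [2] b0 r4: no row ⇒ E
  [3] b1 r0: had r1 ⇒ C
  [4] b0 r4: had r4 ⇒ H
  [5] b3 r6: had r6 ⇒ H
  [6] b0 r4: had r4 ⇒ H
  [7] b2 r2: no row ⇒ E
  [8] b0 r4: had r4 ⇒ H
  [9] b1 r0: had r0 ⇒ H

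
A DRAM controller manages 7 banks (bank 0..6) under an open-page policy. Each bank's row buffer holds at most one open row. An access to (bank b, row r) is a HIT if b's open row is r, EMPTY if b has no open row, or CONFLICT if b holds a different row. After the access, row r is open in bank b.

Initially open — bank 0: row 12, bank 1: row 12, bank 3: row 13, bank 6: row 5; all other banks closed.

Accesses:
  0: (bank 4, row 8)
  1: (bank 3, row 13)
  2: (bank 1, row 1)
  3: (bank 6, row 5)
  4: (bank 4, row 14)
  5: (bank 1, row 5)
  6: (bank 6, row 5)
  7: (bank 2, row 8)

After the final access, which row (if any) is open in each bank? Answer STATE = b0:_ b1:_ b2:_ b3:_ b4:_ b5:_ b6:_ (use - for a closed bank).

0: bank 4 row 8 — prev None → EMPTY
1: bank 3 row 13 — prev 13 → HIT
2: bank 1 row 1 — prev 12 → CONFLICT
3: bank 6 row 5 — prev 5 → HIT
4: bank 4 row 14 — prev 8 → CONFLICT
5: bank 1 row 5 — prev 1 → CONFLICT
6: bank 6 row 5 — prev 5 → HIT
7: bank 2 row 8 — prev None → EMPTY

STATE = b0:12 b1:5 b2:8 b3:13 b4:14 b5:- b6:5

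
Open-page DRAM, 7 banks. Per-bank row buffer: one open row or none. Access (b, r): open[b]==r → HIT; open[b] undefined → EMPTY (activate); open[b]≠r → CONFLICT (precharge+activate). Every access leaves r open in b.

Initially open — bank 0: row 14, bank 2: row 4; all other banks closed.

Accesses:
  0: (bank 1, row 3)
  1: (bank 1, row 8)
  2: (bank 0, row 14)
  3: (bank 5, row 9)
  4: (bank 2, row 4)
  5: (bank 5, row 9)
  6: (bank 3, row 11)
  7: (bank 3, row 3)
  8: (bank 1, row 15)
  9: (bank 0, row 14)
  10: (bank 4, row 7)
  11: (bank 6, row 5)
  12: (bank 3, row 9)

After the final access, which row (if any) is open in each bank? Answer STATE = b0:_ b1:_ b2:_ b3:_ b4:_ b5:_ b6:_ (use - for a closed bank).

0: bank 1 row 3 — prev None → EMPTY
1: bank 1 row 8 — prev 3 → CONFLICT
2: bank 0 row 14 — prev 14 → HIT
3: bank 5 row 9 — prev None → EMPTY
4: bank 2 row 4 — prev 4 → HIT
5: bank 5 row 9 — prev 9 → HIT
6: bank 3 row 11 — prev None → EMPTY
7: bank 3 row 3 — prev 11 → CONFLICT
8: bank 1 row 15 — prev 8 → CONFLICT
9: bank 0 row 14 — prev 14 → HIT
10: bank 4 row 7 — prev None → EMPTY
11: bank 6 row 5 — prev None → EMPTY
12: bank 3 row 9 — prev 3 → CONFLICT

STATE = b0:14 b1:15 b2:4 b3:9 b4:7 b5:9 b6:5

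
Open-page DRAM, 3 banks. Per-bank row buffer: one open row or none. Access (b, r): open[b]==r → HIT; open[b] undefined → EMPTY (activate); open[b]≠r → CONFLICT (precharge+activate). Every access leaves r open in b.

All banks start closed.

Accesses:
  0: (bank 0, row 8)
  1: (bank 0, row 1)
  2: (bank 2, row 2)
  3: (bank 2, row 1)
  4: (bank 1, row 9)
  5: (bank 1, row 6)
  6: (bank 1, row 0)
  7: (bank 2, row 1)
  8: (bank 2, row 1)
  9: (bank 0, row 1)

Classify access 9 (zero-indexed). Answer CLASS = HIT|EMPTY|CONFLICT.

CLASS = HIT

step 0: bank0 None->8 [EMPTY]
step 1: bank0 8->1 [CONFLICT]
step 2: bank2 None->2 [EMPTY]
step 3: bank2 2->1 [CONFLICT]
step 4: bank1 None->9 [EMPTY]
step 5: bank1 9->6 [CONFLICT]
step 6: bank1 6->0 [CONFLICT]
step 7: bank2 1->1 [HIT]
step 8: bank2 1->1 [HIT]
step 9: bank0 1->1 [HIT]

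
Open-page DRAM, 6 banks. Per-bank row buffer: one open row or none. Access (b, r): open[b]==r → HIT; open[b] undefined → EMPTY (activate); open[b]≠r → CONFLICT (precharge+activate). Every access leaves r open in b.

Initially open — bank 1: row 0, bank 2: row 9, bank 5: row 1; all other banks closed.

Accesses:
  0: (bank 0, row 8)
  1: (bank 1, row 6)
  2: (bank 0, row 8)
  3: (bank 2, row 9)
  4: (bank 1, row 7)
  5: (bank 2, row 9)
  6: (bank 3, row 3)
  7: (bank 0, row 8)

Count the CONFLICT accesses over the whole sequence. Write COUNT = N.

COUNT = 2

#0 (0,8) E
#1 (1,6) C  (was 0)
#2 (0,8) H  (was 8)
#3 (2,9) H  (was 9)
#4 (1,7) C  (was 6)
#5 (2,9) H  (was 9)
#6 (3,3) E
#7 (0,8) H  (was 8)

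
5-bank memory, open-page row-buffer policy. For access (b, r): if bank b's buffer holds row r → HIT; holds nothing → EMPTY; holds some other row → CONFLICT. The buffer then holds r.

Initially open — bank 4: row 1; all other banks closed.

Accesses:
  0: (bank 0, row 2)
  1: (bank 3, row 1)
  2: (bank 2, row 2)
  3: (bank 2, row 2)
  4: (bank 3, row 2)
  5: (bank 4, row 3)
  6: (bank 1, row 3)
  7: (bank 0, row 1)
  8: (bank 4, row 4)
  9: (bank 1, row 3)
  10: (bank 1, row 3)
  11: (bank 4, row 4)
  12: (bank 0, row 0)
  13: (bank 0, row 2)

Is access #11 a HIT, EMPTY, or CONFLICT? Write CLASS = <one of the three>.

CLASS = HIT

#0 (0,2) E
#1 (3,1) E
#2 (2,2) E
#3 (2,2) H  (was 2)
#4 (3,2) C  (was 1)
#5 (4,3) C  (was 1)
#6 (1,3) E
#7 (0,1) C  (was 2)
#8 (4,4) C  (was 3)
#9 (1,3) H  (was 3)
#10 (1,3) H  (was 3)
#11 (4,4) H  (was 4)
#12 (0,0) C  (was 1)
#13 (0,2) C  (was 0)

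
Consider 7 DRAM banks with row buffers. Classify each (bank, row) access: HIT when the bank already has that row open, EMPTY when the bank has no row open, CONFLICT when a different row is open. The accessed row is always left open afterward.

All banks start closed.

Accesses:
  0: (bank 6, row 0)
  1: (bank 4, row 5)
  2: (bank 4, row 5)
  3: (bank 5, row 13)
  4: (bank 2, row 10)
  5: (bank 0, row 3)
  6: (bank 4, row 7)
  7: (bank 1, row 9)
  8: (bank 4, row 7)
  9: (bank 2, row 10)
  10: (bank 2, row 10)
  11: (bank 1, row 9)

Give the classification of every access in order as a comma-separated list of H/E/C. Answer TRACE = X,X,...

TRACE = E,E,H,E,E,E,C,E,H,H,H,H

#0 (6,0) E
#1 (4,5) E
#2 (4,5) H  (was 5)
#3 (5,13) E
#4 (2,10) E
#5 (0,3) E
#6 (4,7) C  (was 5)
#7 (1,9) E
#8 (4,7) H  (was 7)
#9 (2,10) H  (was 10)
#10 (2,10) H  (was 10)
#11 (1,9) H  (was 9)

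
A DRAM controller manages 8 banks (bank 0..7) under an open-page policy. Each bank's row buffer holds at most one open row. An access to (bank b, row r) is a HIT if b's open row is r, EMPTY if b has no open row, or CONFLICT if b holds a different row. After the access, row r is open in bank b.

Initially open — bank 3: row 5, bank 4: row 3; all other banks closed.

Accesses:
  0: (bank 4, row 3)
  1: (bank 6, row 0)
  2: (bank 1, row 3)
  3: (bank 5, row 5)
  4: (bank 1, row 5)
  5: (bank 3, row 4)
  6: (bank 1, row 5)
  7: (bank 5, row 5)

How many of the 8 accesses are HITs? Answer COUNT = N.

#0 (4,3) H  (was 3)
#1 (6,0) E
#2 (1,3) E
#3 (5,5) E
#4 (1,5) C  (was 3)
#5 (3,4) C  (was 5)
#6 (1,5) H  (was 5)
#7 (5,5) H  (was 5)

COUNT = 3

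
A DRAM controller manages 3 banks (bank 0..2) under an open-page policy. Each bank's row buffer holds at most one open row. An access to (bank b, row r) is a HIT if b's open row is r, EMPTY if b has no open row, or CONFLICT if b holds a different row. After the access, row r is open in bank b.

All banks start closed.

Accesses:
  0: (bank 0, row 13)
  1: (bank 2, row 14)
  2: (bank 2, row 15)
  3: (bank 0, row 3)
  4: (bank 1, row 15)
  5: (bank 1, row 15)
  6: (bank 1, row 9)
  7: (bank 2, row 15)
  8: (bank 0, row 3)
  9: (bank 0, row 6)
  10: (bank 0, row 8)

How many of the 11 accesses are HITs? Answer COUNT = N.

step 0: bank0 None->13 [EMPTY]
step 1: bank2 None->14 [EMPTY]
step 2: bank2 14->15 [CONFLICT]
step 3: bank0 13->3 [CONFLICT]
step 4: bank1 None->15 [EMPTY]
step 5: bank1 15->15 [HIT]
step 6: bank1 15->9 [CONFLICT]
step 7: bank2 15->15 [HIT]
step 8: bank0 3->3 [HIT]
step 9: bank0 3->6 [CONFLICT]
step 10: bank0 6->8 [CONFLICT]

COUNT = 3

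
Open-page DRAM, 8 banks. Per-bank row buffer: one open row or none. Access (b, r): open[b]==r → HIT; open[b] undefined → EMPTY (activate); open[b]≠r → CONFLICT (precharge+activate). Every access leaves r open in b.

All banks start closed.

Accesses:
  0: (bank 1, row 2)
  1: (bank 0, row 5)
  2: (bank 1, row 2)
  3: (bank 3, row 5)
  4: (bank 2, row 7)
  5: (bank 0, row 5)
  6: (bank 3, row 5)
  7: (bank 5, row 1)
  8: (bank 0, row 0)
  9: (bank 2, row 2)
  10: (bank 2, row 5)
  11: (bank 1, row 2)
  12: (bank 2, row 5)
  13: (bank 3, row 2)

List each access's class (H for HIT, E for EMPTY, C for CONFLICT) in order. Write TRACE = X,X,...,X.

TRACE = E,E,H,E,E,H,H,E,C,C,C,H,H,C

step 0: bank1 None->2 [EMPTY]
step 1: bank0 None->5 [EMPTY]
step 2: bank1 2->2 [HIT]
step 3: bank3 None->5 [EMPTY]
step 4: bank2 None->7 [EMPTY]
step 5: bank0 5->5 [HIT]
step 6: bank3 5->5 [HIT]
step 7: bank5 None->1 [EMPTY]
step 8: bank0 5->0 [CONFLICT]
step 9: bank2 7->2 [CONFLICT]
step 10: bank2 2->5 [CONFLICT]
step 11: bank1 2->2 [HIT]
step 12: bank2 5->5 [HIT]
step 13: bank3 5->2 [CONFLICT]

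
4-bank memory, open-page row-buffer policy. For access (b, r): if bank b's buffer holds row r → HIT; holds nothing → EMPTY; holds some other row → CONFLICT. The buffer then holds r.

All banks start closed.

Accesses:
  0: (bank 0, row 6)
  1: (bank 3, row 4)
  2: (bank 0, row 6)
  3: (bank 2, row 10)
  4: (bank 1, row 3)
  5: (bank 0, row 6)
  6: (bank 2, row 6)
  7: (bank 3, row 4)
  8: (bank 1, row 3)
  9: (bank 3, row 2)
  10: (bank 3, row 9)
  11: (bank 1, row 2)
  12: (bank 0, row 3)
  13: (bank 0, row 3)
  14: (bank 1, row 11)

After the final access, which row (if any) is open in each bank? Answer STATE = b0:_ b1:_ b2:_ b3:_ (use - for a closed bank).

step 0: bank0 None->6 [EMPTY]
step 1: bank3 None->4 [EMPTY]
step 2: bank0 6->6 [HIT]
step 3: bank2 None->10 [EMPTY]
step 4: bank1 None->3 [EMPTY]
step 5: bank0 6->6 [HIT]
step 6: bank2 10->6 [CONFLICT]
step 7: bank3 4->4 [HIT]
step 8: bank1 3->3 [HIT]
step 9: bank3 4->2 [CONFLICT]
step 10: bank3 2->9 [CONFLICT]
step 11: bank1 3->2 [CONFLICT]
step 12: bank0 6->3 [CONFLICT]
step 13: bank0 3->3 [HIT]
step 14: bank1 2->11 [CONFLICT]

STATE = b0:3 b1:11 b2:6 b3:9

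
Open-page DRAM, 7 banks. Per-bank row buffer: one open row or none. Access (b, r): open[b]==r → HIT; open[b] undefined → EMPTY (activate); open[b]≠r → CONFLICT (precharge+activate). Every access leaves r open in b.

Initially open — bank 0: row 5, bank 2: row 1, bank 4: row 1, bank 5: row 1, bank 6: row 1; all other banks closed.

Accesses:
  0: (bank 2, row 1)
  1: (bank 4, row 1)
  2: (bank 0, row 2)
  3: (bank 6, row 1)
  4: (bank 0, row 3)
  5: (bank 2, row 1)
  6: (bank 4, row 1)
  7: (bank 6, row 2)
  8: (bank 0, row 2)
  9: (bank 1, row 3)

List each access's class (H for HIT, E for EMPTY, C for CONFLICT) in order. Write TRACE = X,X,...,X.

TRACE = H,H,C,H,C,H,H,C,C,E

0: bank 2 row 1 — prev 1 → HIT
1: bank 4 row 1 — prev 1 → HIT
2: bank 0 row 2 — prev 5 → CONFLICT
3: bank 6 row 1 — prev 1 → HIT
4: bank 0 row 3 — prev 2 → CONFLICT
5: bank 2 row 1 — prev 1 → HIT
6: bank 4 row 1 — prev 1 → HIT
7: bank 6 row 2 — prev 1 → CONFLICT
8: bank 0 row 2 — prev 3 → CONFLICT
9: bank 1 row 3 — prev None → EMPTY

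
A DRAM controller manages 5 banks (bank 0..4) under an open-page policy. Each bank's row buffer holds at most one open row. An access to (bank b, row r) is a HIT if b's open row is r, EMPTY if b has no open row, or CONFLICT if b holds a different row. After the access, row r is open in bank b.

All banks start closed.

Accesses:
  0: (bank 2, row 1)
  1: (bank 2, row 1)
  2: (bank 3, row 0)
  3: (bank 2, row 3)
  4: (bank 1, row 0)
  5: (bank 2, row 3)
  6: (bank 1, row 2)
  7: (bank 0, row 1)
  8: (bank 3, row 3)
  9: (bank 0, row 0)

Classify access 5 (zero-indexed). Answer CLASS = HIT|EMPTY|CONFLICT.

  [0] b2 r1: no row ⇒ E
  [1] b2 r1: had r1 ⇒ H
  [2] b3 r0: no row ⇒ E
  [3] b2 r3: had r1 ⇒ C
  [4] b1 r0: no row ⇒ E
  [5] b2 r3: had r3 ⇒ H
  [6] b1 r2: had r0 ⇒ C
  [7] b0 r1: no row ⇒ E
  [8] b3 r3: had r0 ⇒ C
  [9] b0 r0: had r1 ⇒ C

CLASS = HIT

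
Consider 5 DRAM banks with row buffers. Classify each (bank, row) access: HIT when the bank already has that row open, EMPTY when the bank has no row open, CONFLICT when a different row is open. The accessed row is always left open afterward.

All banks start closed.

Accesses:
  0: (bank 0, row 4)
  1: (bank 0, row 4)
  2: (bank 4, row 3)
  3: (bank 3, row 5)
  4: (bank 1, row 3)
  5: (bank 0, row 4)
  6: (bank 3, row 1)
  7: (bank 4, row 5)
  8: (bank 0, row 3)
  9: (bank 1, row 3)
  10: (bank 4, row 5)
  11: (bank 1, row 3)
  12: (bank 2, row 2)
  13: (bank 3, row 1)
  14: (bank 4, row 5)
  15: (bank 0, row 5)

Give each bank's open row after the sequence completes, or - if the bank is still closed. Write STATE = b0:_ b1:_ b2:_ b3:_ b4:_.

STATE = b0:5 b1:3 b2:2 b3:1 b4:5

0: bank 0 row 4 — prev None → EMPTY
1: bank 0 row 4 — prev 4 → HIT
2: bank 4 row 3 — prev None → EMPTY
3: bank 3 row 5 — prev None → EMPTY
4: bank 1 row 3 — prev None → EMPTY
5: bank 0 row 4 — prev 4 → HIT
6: bank 3 row 1 — prev 5 → CONFLICT
7: bank 4 row 5 — prev 3 → CONFLICT
8: bank 0 row 3 — prev 4 → CONFLICT
9: bank 1 row 3 — prev 3 → HIT
10: bank 4 row 5 — prev 5 → HIT
11: bank 1 row 3 — prev 3 → HIT
12: bank 2 row 2 — prev None → EMPTY
13: bank 3 row 1 — prev 1 → HIT
14: bank 4 row 5 — prev 5 → HIT
15: bank 0 row 5 — prev 3 → CONFLICT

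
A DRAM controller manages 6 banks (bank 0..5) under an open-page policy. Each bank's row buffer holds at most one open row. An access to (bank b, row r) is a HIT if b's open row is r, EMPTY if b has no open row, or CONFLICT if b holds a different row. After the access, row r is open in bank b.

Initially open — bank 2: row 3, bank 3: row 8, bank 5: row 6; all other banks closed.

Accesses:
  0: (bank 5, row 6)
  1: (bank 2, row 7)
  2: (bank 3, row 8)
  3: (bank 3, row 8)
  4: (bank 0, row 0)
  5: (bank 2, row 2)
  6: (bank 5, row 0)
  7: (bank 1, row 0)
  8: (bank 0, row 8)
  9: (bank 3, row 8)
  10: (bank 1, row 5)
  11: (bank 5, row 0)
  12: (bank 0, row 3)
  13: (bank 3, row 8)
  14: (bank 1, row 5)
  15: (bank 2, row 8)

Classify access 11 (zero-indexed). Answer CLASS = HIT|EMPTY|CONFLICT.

CLASS = HIT

step 0: bank5 6->6 [HIT]
step 1: bank2 3->7 [CONFLICT]
step 2: bank3 8->8 [HIT]
step 3: bank3 8->8 [HIT]
step 4: bank0 None->0 [EMPTY]
step 5: bank2 7->2 [CONFLICT]
step 6: bank5 6->0 [CONFLICT]
step 7: bank1 None->0 [EMPTY]
step 8: bank0 0->8 [CONFLICT]
step 9: bank3 8->8 [HIT]
step 10: bank1 0->5 [CONFLICT]
step 11: bank5 0->0 [HIT]
step 12: bank0 8->3 [CONFLICT]
step 13: bank3 8->8 [HIT]
step 14: bank1 5->5 [HIT]
step 15: bank2 2->8 [CONFLICT]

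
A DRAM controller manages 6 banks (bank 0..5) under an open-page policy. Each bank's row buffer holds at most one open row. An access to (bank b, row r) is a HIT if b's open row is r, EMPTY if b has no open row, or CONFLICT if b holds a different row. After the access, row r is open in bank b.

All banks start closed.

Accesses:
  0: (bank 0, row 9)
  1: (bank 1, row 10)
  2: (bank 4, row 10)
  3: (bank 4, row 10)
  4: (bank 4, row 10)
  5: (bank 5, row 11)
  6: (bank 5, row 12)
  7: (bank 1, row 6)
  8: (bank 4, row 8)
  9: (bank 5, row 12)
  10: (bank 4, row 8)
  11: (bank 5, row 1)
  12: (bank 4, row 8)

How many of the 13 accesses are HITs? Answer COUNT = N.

step 0: bank0 None->9 [EMPTY]
step 1: bank1 None->10 [EMPTY]
step 2: bank4 None->10 [EMPTY]
step 3: bank4 10->10 [HIT]
step 4: bank4 10->10 [HIT]
step 5: bank5 None->11 [EMPTY]
step 6: bank5 11->12 [CONFLICT]
step 7: bank1 10->6 [CONFLICT]
step 8: bank4 10->8 [CONFLICT]
step 9: bank5 12->12 [HIT]
step 10: bank4 8->8 [HIT]
step 11: bank5 12->1 [CONFLICT]
step 12: bank4 8->8 [HIT]

COUNT = 5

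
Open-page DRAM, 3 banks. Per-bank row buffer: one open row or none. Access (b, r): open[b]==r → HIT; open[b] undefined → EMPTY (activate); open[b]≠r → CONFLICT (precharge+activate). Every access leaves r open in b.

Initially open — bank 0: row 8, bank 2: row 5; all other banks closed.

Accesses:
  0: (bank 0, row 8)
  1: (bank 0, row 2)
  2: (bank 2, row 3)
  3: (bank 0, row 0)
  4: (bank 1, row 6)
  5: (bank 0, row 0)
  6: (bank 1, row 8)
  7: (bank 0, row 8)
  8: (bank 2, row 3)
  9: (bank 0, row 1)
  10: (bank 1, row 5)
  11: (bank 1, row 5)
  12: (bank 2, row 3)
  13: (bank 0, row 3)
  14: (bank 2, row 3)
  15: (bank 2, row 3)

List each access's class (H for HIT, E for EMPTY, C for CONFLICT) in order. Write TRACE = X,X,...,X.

TRACE = H,C,C,C,E,H,C,C,H,C,C,H,H,C,H,H

step 0: bank0 8->8 [HIT]
step 1: bank0 8->2 [CONFLICT]
step 2: bank2 5->3 [CONFLICT]
step 3: bank0 2->0 [CONFLICT]
step 4: bank1 None->6 [EMPTY]
step 5: bank0 0->0 [HIT]
step 6: bank1 6->8 [CONFLICT]
step 7: bank0 0->8 [CONFLICT]
step 8: bank2 3->3 [HIT]
step 9: bank0 8->1 [CONFLICT]
step 10: bank1 8->5 [CONFLICT]
step 11: bank1 5->5 [HIT]
step 12: bank2 3->3 [HIT]
step 13: bank0 1->3 [CONFLICT]
step 14: bank2 3->3 [HIT]
step 15: bank2 3->3 [HIT]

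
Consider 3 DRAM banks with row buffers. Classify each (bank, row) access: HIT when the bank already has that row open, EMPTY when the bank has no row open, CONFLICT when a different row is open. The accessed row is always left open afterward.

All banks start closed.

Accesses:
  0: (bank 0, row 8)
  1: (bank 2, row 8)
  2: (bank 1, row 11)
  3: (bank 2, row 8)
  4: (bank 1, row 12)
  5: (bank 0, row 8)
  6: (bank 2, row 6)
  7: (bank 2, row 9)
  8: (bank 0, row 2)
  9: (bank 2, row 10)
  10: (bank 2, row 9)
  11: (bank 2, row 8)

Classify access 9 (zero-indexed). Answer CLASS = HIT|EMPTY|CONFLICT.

#0 (0,8) E
#1 (2,8) E
#2 (1,11) E
#3 (2,8) H  (was 8)
#4 (1,12) C  (was 11)
#5 (0,8) H  (was 8)
#6 (2,6) C  (was 8)
#7 (2,9) C  (was 6)
#8 (0,2) C  (was 8)
#9 (2,10) C  (was 9)
#10 (2,9) C  (was 10)
#11 (2,8) C  (was 9)

CLASS = CONFLICT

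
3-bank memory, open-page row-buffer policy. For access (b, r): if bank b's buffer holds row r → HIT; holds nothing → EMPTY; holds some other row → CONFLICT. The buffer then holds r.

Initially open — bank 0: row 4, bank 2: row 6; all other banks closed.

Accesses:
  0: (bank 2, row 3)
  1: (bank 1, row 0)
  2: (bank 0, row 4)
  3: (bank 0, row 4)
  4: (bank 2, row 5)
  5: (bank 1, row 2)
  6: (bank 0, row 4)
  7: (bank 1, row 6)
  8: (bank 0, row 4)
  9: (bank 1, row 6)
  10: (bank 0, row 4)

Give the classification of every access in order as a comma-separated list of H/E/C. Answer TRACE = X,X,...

TRACE = C,E,H,H,C,C,H,C,H,H,H

step 0: bank2 6->3 [CONFLICT]
step 1: bank1 None->0 [EMPTY]
step 2: bank0 4->4 [HIT]
step 3: bank0 4->4 [HIT]
step 4: bank2 3->5 [CONFLICT]
step 5: bank1 0->2 [CONFLICT]
step 6: bank0 4->4 [HIT]
step 7: bank1 2->6 [CONFLICT]
step 8: bank0 4->4 [HIT]
step 9: bank1 6->6 [HIT]
step 10: bank0 4->4 [HIT]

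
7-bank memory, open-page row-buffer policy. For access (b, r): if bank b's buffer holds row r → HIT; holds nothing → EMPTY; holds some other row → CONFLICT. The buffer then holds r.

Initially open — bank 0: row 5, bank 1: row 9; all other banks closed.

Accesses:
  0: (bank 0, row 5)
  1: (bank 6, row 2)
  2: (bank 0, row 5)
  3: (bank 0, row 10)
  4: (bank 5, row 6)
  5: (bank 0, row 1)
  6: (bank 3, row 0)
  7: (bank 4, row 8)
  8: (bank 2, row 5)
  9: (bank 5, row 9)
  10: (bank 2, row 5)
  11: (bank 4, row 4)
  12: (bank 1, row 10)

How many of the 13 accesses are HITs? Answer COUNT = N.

  [0] b0 r5: had r5 ⇒ H
  [1] b6 r2: no row ⇒ E
  [2] b0 r5: had r5 ⇒ H
  [3] b0 r10: had r5 ⇒ C
  [4] b5 r6: no row ⇒ E
  [5] b0 r1: had r10 ⇒ C
  [6] b3 r0: no row ⇒ E
  [7] b4 r8: no row ⇒ E
  [8] b2 r5: no row ⇒ E
  [9] b5 r9: had r6 ⇒ C
  [10] b2 r5: had r5 ⇒ H
  [11] b4 r4: had r8 ⇒ C
  [12] b1 r10: had r9 ⇒ C

COUNT = 3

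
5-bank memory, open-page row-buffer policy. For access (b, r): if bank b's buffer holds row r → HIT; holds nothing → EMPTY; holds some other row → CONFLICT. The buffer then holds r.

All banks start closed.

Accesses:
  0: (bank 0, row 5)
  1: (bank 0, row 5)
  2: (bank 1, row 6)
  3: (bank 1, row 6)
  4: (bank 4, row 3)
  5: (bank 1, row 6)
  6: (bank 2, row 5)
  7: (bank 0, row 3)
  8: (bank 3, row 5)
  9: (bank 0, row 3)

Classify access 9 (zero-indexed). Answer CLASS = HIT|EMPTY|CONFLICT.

  [0] b0 r5: no row ⇒ E
  [1] b0 r5: had r5 ⇒ H
  [2] b1 r6: no row ⇒ E
  [3] b1 r6: had r6 ⇒ H
  [4] b4 r3: no row ⇒ E
  [5] b1 r6: had r6 ⇒ H
  [6] b2 r5: no row ⇒ E
  [7] b0 r3: had r5 ⇒ C
  [8] b3 r5: no row ⇒ E
  [9] b0 r3: had r3 ⇒ H

CLASS = HIT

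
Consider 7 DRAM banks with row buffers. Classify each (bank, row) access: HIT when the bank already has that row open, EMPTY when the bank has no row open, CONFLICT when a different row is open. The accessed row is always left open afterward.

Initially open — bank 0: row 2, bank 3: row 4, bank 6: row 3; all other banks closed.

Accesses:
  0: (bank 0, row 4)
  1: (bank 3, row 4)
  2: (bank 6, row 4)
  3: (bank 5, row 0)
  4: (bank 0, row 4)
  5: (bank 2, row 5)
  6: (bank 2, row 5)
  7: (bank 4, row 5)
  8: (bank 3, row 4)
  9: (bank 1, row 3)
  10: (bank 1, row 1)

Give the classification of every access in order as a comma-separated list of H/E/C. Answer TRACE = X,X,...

TRACE = C,H,C,E,H,E,H,E,H,E,C

0: bank 0 row 4 — prev 2 → CONFLICT
1: bank 3 row 4 — prev 4 → HIT
2: bank 6 row 4 — prev 3 → CONFLICT
3: bank 5 row 0 — prev None → EMPTY
4: bank 0 row 4 — prev 4 → HIT
5: bank 2 row 5 — prev None → EMPTY
6: bank 2 row 5 — prev 5 → HIT
7: bank 4 row 5 — prev None → EMPTY
8: bank 3 row 4 — prev 4 → HIT
9: bank 1 row 3 — prev None → EMPTY
10: bank 1 row 1 — prev 3 → CONFLICT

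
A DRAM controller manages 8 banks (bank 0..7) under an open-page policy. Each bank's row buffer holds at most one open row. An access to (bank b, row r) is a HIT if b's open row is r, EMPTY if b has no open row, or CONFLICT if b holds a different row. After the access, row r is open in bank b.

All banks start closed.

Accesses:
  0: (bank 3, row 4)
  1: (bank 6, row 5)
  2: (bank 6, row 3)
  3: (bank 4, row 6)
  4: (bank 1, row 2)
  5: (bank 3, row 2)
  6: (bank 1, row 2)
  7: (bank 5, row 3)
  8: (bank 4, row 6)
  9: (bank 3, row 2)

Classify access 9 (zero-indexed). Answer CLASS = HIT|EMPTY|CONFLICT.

#0 (3,4) E
#1 (6,5) E
#2 (6,3) C  (was 5)
#3 (4,6) E
#4 (1,2) E
#5 (3,2) C  (was 4)
#6 (1,2) H  (was 2)
#7 (5,3) E
#8 (4,6) H  (was 6)
#9 (3,2) H  (was 2)

CLASS = HIT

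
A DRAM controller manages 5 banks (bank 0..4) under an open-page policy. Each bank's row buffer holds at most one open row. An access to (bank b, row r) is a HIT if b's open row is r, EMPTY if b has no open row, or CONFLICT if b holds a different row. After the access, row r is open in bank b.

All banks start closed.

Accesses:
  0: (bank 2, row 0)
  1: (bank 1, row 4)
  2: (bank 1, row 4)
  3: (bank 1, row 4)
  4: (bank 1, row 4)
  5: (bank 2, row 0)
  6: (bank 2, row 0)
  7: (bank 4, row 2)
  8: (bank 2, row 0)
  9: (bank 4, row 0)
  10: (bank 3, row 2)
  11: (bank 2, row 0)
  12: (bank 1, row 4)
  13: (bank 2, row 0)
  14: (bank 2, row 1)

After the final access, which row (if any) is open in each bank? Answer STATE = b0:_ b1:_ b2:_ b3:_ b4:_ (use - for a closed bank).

  [0] b2 r0: no row ⇒ E
  [1] b1 r4: no row ⇒ E
  [2] b1 r4: had r4 ⇒ H
  [3] b1 r4: had r4 ⇒ H
  [4] b1 r4: had r4 ⇒ H
  [5] b2 r0: had r0 ⇒ H
  [6] b2 r0: had r0 ⇒ H
  [7] b4 r2: no row ⇒ E
  [8] b2 r0: had r0 ⇒ H
  [9] b4 r0: had r2 ⇒ C
  [10] b3 r2: no row ⇒ E
  [11] b2 r0: had r0 ⇒ H
  [12] b1 r4: had r4 ⇒ H
  [13] b2 r0: had r0 ⇒ H
  [14] b2 r1: had r0 ⇒ C

STATE = b0:- b1:4 b2:1 b3:2 b4:0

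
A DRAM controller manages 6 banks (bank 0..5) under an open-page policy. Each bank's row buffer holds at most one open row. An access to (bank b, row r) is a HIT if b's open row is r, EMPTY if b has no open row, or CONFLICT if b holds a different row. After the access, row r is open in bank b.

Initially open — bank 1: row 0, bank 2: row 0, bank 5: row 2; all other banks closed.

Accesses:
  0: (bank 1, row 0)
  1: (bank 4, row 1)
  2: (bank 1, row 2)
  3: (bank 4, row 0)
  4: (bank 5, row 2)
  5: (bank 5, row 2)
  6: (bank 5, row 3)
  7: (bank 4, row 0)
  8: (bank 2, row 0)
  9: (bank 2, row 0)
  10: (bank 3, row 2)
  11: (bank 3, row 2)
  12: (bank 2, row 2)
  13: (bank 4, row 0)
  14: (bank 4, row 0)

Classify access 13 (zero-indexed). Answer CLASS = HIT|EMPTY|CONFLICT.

CLASS = HIT

  [0] b1 r0: had r0 ⇒ H
  [1] b4 r1: no row ⇒ E
  [2] b1 r2: had r0 ⇒ C
  [3] b4 r0: had r1 ⇒ C
  [4] b5 r2: had r2 ⇒ H
  [5] b5 r2: had r2 ⇒ H
  [6] b5 r3: had r2 ⇒ C
  [7] b4 r0: had r0 ⇒ H
  [8] b2 r0: had r0 ⇒ H
  [9] b2 r0: had r0 ⇒ H
  [10] b3 r2: no row ⇒ E
  [11] b3 r2: had r2 ⇒ H
  [12] b2 r2: had r0 ⇒ C
  [13] b4 r0: had r0 ⇒ H
  [14] b4 r0: had r0 ⇒ H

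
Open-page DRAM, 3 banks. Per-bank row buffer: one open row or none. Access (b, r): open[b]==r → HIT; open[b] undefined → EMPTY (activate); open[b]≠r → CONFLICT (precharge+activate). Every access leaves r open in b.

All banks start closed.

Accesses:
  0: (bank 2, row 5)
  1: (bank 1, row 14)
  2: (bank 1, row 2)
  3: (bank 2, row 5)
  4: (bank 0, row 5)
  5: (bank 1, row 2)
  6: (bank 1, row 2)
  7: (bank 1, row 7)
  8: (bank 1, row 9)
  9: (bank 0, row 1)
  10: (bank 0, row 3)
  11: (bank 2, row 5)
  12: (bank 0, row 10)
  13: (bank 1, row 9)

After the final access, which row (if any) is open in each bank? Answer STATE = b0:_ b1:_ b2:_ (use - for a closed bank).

STATE = b0:10 b1:9 b2:5

  [0] b2 r5: no row ⇒ E
  [1] b1 r14: no row ⇒ E
  [2] b1 r2: had r14 ⇒ C
  [3] b2 r5: had r5 ⇒ H
  [4] b0 r5: no row ⇒ E
  [5] b1 r2: had r2 ⇒ H
  [6] b1 r2: had r2 ⇒ H
  [7] b1 r7: had r2 ⇒ C
  [8] b1 r9: had r7 ⇒ C
  [9] b0 r1: had r5 ⇒ C
  [10] b0 r3: had r1 ⇒ C
  [11] b2 r5: had r5 ⇒ H
  [12] b0 r10: had r3 ⇒ C
  [13] b1 r9: had r9 ⇒ H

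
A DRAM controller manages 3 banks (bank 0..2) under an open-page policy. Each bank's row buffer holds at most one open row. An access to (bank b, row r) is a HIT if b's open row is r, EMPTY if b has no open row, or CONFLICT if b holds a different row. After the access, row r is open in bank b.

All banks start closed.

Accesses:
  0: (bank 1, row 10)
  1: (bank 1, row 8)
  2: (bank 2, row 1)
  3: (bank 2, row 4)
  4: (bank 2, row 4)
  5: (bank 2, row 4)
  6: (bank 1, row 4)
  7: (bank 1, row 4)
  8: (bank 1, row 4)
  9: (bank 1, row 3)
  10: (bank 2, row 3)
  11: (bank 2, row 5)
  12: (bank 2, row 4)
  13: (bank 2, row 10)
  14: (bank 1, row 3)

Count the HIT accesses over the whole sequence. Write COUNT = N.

COUNT = 5

#0 (1,10) E
#1 (1,8) C  (was 10)
#2 (2,1) E
#3 (2,4) C  (was 1)
#4 (2,4) H  (was 4)
#5 (2,4) H  (was 4)
#6 (1,4) C  (was 8)
#7 (1,4) H  (was 4)
#8 (1,4) H  (was 4)
#9 (1,3) C  (was 4)
#10 (2,3) C  (was 4)
#11 (2,5) C  (was 3)
#12 (2,4) C  (was 5)
#13 (2,10) C  (was 4)
#14 (1,3) H  (was 3)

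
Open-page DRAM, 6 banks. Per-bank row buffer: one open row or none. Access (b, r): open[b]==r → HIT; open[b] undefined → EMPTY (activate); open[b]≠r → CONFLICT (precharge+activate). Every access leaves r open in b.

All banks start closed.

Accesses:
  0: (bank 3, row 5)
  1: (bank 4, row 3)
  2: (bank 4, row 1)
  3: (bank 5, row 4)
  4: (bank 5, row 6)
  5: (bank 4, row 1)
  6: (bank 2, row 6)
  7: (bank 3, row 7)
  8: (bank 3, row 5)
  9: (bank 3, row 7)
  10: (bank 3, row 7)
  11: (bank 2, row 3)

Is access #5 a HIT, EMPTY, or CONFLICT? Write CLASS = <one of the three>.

#0 (3,5) E
#1 (4,3) E
#2 (4,1) C  (was 3)
#3 (5,4) E
#4 (5,6) C  (was 4)
#5 (4,1) H  (was 1)
#6 (2,6) E
#7 (3,7) C  (was 5)
#8 (3,5) C  (was 7)
#9 (3,7) C  (was 5)
#10 (3,7) H  (was 7)
#11 (2,3) C  (was 6)

CLASS = HIT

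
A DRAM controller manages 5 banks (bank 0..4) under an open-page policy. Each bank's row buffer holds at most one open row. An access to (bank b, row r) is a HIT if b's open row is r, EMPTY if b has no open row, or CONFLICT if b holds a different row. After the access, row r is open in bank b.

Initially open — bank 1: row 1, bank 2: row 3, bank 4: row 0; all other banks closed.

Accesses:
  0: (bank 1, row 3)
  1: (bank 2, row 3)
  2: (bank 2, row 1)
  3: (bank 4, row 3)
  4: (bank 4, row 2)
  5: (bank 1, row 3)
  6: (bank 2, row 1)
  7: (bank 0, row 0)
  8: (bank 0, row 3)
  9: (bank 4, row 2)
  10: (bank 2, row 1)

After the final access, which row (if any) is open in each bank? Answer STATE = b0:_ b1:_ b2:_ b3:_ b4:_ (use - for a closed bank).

#0 (1,3) C  (was 1)
#1 (2,3) H  (was 3)
#2 (2,1) C  (was 3)
#3 (4,3) C  (was 0)
#4 (4,2) C  (was 3)
#5 (1,3) H  (was 3)
#6 (2,1) H  (was 1)
#7 (0,0) E
#8 (0,3) C  (was 0)
#9 (4,2) H  (was 2)
#10 (2,1) H  (was 1)

STATE = b0:3 b1:3 b2:1 b3:- b4:2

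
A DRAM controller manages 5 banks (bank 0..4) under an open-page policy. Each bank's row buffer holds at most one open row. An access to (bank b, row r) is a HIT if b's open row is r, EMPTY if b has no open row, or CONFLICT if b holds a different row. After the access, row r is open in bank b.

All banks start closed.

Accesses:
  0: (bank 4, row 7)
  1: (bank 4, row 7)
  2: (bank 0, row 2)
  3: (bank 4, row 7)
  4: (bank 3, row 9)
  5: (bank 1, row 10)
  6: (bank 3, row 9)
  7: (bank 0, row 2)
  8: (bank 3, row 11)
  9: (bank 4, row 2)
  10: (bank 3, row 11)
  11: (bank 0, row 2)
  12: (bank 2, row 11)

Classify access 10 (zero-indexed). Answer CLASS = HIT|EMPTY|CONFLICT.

CLASS = HIT

  [0] b4 r7: no row ⇒ E
  [1] b4 r7: had r7 ⇒ H
  [2] b0 r2: no row ⇒ E
  [3] b4 r7: had r7 ⇒ H
  [4] b3 r9: no row ⇒ E
  [5] b1 r10: no row ⇒ E
  [6] b3 r9: had r9 ⇒ H
  [7] b0 r2: had r2 ⇒ H
  [8] b3 r11: had r9 ⇒ C
  [9] b4 r2: had r7 ⇒ C
  [10] b3 r11: had r11 ⇒ H
  [11] b0 r2: had r2 ⇒ H
  [12] b2 r11: no row ⇒ E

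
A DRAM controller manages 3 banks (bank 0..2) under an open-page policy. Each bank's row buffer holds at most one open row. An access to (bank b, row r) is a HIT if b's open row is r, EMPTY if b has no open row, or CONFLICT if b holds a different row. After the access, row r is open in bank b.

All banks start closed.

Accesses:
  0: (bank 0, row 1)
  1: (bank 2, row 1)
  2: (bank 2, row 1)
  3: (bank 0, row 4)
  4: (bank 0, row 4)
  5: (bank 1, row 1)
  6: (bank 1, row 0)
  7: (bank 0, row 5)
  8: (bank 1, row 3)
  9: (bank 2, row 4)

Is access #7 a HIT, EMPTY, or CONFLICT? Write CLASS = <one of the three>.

CLASS = CONFLICT

  [0] b0 r1: no row ⇒ E
  [1] b2 r1: no row ⇒ E
  [2] b2 r1: had r1 ⇒ H
  [3] b0 r4: had r1 ⇒ C
  [4] b0 r4: had r4 ⇒ H
  [5] b1 r1: no row ⇒ E
  [6] b1 r0: had r1 ⇒ C
  [7] b0 r5: had r4 ⇒ C
  [8] b1 r3: had r0 ⇒ C
  [9] b2 r4: had r1 ⇒ C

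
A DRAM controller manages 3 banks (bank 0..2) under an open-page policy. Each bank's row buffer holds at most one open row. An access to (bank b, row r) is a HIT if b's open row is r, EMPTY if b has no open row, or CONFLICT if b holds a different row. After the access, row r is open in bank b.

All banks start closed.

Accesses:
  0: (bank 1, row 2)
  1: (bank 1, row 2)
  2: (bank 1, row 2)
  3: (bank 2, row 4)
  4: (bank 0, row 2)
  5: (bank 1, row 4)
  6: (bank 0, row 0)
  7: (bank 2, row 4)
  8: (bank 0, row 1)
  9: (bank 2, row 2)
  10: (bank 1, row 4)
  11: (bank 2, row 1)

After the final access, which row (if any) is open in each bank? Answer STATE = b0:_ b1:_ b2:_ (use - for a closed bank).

STATE = b0:1 b1:4 b2:1

step 0: bank1 None->2 [EMPTY]
step 1: bank1 2->2 [HIT]
step 2: bank1 2->2 [HIT]
step 3: bank2 None->4 [EMPTY]
step 4: bank0 None->2 [EMPTY]
step 5: bank1 2->4 [CONFLICT]
step 6: bank0 2->0 [CONFLICT]
step 7: bank2 4->4 [HIT]
step 8: bank0 0->1 [CONFLICT]
step 9: bank2 4->2 [CONFLICT]
step 10: bank1 4->4 [HIT]
step 11: bank2 2->1 [CONFLICT]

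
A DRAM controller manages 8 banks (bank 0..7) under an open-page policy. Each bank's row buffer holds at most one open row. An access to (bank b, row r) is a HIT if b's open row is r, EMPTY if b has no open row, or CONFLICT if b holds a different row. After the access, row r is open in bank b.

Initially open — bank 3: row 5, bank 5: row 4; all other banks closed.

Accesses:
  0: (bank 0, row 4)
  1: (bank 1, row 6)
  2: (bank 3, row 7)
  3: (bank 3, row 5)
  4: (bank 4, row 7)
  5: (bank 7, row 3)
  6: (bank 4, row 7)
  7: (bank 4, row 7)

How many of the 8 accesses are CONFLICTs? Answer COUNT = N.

step 0: bank0 None->4 [EMPTY]
step 1: bank1 None->6 [EMPTY]
step 2: bank3 5->7 [CONFLICT]
step 3: bank3 7->5 [CONFLICT]
step 4: bank4 None->7 [EMPTY]
step 5: bank7 None->3 [EMPTY]
step 6: bank4 7->7 [HIT]
step 7: bank4 7->7 [HIT]

COUNT = 2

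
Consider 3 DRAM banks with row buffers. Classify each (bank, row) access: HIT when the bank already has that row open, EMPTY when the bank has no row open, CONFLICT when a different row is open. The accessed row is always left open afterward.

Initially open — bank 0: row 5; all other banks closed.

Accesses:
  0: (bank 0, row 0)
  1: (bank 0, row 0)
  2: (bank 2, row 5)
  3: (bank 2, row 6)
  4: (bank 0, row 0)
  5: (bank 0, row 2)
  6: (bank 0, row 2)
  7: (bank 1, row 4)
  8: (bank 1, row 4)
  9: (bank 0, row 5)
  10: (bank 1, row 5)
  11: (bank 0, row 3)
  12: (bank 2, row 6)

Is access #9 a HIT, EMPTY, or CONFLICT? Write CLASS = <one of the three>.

#0 (0,0) C  (was 5)
#1 (0,0) H  (was 0)
#2 (2,5) E
#3 (2,6) C  (was 5)
#4 (0,0) H  (was 0)
#5 (0,2) C  (was 0)
#6 (0,2) H  (was 2)
#7 (1,4) E
#8 (1,4) H  (was 4)
#9 (0,5) C  (was 2)
#10 (1,5) C  (was 4)
#11 (0,3) C  (was 5)
#12 (2,6) H  (was 6)

CLASS = CONFLICT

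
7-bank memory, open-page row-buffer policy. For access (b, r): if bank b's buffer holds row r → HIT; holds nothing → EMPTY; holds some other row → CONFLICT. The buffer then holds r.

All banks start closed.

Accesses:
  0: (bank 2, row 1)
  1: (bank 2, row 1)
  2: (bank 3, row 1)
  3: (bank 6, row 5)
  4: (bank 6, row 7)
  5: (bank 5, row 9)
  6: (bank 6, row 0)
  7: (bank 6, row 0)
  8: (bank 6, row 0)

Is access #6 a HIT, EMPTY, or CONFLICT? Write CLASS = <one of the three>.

CLASS = CONFLICT

#0 (2,1) E
#1 (2,1) H  (was 1)
#2 (3,1) E
#3 (6,5) E
#4 (6,7) C  (was 5)
#5 (5,9) E
#6 (6,0) C  (was 7)
#7 (6,0) H  (was 0)
#8 (6,0) H  (was 0)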